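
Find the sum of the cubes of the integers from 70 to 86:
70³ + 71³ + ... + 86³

Use ∑_{k=1}^{n} k³ = [n(n+1)/2]², then subtract the first 69 terms.
∑_{k=1}^{86} k³ = [86×87/2]² = 3741² = 13995081
∑_{k=1}^{69} k³ = [69×70/2]² = 2415² = 5832225
∑_{k=70}^{86} k³ = 13995081 - 5832225 = 8162856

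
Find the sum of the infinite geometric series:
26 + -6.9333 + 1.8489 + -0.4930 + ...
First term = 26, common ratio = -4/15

For |r| < 1, S = a / (1 - r)
S = 26 / (1 - (-4/15))
S = 26 / (19/15)
S = 390/19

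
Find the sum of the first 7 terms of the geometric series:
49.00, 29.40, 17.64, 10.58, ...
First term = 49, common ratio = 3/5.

Sₙ = a(1 - rⁿ) / (1 - r)
S_7 = 49(1 - (3/5)^7) / (1 - (3/5))
S_7 = 49(1 - (2187/78125)) / (2/5)
S_7 = 1860481/15625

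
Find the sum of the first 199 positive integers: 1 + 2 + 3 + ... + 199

Formula: ∑k = n(n+1)/2
= 199×200/2
= 39800/2
= 19900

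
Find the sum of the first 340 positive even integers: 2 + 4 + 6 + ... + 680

Sum of first n even numbers = n(n+1)
= 340×341
= 115940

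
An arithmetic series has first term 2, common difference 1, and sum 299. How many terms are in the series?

Using S = n/2 × [2a + (n-1)d]
299 = n/2 × [2(2) + (n-1)(1)]
299 = n/2 × [4 + 1n - 1]
598 = n × [3 + 1n]
1n² + (3)n - 598 = 0
Discriminant: Δ = (3)² - 4(1)(-598) = 9 + 2392 = 2401
√Δ = 49
n = [-(3) + √Δ] / (2·1) = (-3 + 49) / 2 = 46 / 2 = 23
(The negative root is discarded since n must be a positive integer.)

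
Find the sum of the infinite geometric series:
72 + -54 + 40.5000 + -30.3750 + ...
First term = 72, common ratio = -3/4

For |r| < 1, S = a / (1 - r)
S = 72 / (1 - (-3/4))
S = 72 / (7/4)
S = 288/7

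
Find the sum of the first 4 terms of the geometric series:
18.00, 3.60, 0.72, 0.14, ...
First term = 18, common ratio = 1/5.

Sₙ = a(1 - rⁿ) / (1 - r)
S_4 = 18(1 - (1/5)^4) / (1 - (1/5))
S_4 = 18(1 - (1/625)) / (4/5)
S_4 = 2808/125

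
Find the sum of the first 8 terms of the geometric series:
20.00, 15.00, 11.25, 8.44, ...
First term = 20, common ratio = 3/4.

Sₙ = a(1 - rⁿ) / (1 - r)
S_8 = 20(1 - (3/4)^8) / (1 - (3/4))
S_8 = 20(1 - (6561/65536)) / (1/4)
S_8 = 294875/4096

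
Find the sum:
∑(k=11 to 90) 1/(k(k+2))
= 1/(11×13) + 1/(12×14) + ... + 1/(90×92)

Partial fractions: 1/(k(k+2)) = (1/2)[1/k - 1/(k+2)]
Telescoping leaves the first two and last two terms:
= (1/2)[1/11 + 1/12 - 1/91 - 1/92]
= 10525/138138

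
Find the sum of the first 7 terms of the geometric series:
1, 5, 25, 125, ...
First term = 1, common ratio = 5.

Sₙ = a(1 - rⁿ) / (1 - r)
S_7 = 1(1 - 5^7) / (1 - 5)
S_7 = 1(1 - 78125) / (-4)
S_7 = 19531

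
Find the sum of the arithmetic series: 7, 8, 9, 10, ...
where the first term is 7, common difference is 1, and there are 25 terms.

Sₙ = n/2 × (first + last)
Last term = a + (n-1)d = 7 + (25-1)×1 = 31
S_25 = 25/2 × (7 + 31)
S_25 = 25/2 × 38 = 475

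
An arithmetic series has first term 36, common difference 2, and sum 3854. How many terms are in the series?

Using S = n/2 × [2a + (n-1)d]
3854 = n/2 × [2(36) + (n-1)(2)]
3854 = n/2 × [72 + 2n - 2]
7708 = n × [70 + 2n]
2n² + (70)n - 7708 = 0
Discriminant: Δ = (70)² - 4(2)(-7708) = 4900 + 61664 = 66564
√Δ = 258
n = [-(70) + √Δ] / (2·2) = (-70 + 258) / 4 = 188 / 4 = 47
(The negative root is discarded since n must be a positive integer.)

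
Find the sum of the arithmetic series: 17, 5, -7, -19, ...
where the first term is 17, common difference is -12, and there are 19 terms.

Sₙ = n/2 × (first + last)
Last term = a + (n-1)d = 17 + (19-1)×(-12) = -199
S_19 = 19/2 × (17 + (-199))
S_19 = 19/2 × (-182) = -1729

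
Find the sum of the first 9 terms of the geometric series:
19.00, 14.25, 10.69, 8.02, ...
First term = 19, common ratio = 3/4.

Sₙ = a(1 - rⁿ) / (1 - r)
S_9 = 19(1 - (3/4)^9) / (1 - (3/4))
S_9 = 19(1 - (19683/262144)) / (1/4)
S_9 = 4606759/65536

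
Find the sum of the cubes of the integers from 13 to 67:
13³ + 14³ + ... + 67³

Use ∑_{k=1}^{n} k³ = [n(n+1)/2]², then subtract the first 12 terms.
∑_{k=1}^{67} k³ = [67×68/2]² = 2278² = 5189284
∑_{k=1}^{12} k³ = [12×13/2]² = 78² = 6084
∑_{k=13}^{67} k³ = 5189284 - 6084 = 5183200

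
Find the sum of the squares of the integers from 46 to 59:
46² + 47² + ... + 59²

Use ∑_{k=1}^{n} k² = n(n+1)(2n+1)/6, then subtract the first 45 terms.
∑_{k=1}^{59} k² = 59×60×119/6 = 70210
∑_{k=1}^{45} k² = 45×46×91/6 = 31395
∑_{k=46}^{59} k² = 70210 - 31395 = 38815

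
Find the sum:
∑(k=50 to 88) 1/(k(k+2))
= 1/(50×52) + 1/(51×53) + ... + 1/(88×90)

Partial fractions: 1/(k(k+2)) = (1/2)[1/k - 1/(k+2)]
Telescoping leaves the first two and last two terms:
= (1/2)[1/50 + 1/51 - 1/89 - 1/90]
= 2938/340425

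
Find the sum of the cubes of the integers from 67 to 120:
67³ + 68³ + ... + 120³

Use ∑_{k=1}^{n} k³ = [n(n+1)/2]², then subtract the first 66 terms.
∑_{k=1}^{120} k³ = [120×121/2]² = 7260² = 52707600
∑_{k=1}^{66} k³ = [66×67/2]² = 2211² = 4888521
∑_{k=67}^{120} k³ = 52707600 - 4888521 = 47819079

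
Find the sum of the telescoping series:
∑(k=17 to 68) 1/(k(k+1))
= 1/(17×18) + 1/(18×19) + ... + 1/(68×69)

Partial fractions: 1/(k(k+1)) = 1/k - 1/(k+1)
The series telescopes:
= (1/17 - 1/18) + (1/18 - 1/19) + ... + (1/68 - 1/69)
= 1/17 - 1/69
= 52/1173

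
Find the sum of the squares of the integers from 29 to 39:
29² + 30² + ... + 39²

Use ∑_{k=1}^{n} k² = n(n+1)(2n+1)/6, then subtract the first 28 terms.
∑_{k=1}^{39} k² = 39×40×79/6 = 20540
∑_{k=1}^{28} k² = 28×29×57/6 = 7714
∑_{k=29}^{39} k² = 20540 - 7714 = 12826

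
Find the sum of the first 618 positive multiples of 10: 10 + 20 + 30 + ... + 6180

Factor out 10: = 10(1 + 2 + ... + 618) = 10 × n(n+1)/2
= 10 × 618×619/2
= 10 × 191271
= 1912710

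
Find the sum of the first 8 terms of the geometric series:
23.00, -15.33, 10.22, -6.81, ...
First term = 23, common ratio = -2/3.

Sₙ = a(1 - rⁿ) / (1 - r)
S_8 = 23(1 - (-2/3)^8) / (1 - (-2/3))
S_8 = 23(1 - (256/6561)) / (5/3)
S_8 = 29003/2187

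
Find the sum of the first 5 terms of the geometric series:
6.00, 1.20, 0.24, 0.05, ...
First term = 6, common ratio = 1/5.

Sₙ = a(1 - rⁿ) / (1 - r)
S_5 = 6(1 - (1/5)^5) / (1 - (1/5))
S_5 = 6(1 - (1/3125)) / (4/5)
S_5 = 4686/625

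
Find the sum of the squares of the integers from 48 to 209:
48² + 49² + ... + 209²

Use ∑_{k=1}^{n} k² = n(n+1)(2n+1)/6, then subtract the first 47 terms.
∑_{k=1}^{209} k² = 209×210×419/6 = 3064985
∑_{k=1}^{47} k² = 47×48×95/6 = 35720
∑_{k=48}^{209} k² = 3064985 - 35720 = 3029265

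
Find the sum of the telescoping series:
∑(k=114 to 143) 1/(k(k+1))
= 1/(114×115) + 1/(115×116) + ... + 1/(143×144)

Partial fractions: 1/(k(k+1)) = 1/k - 1/(k+1)
The series telescopes:
= (1/114 - 1/115) + (1/115 - 1/116) + ... + (1/143 - 1/144)
= 1/114 - 1/144
= 5/2736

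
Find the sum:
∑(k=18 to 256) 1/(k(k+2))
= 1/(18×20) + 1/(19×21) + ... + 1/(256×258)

Partial fractions: 1/(k(k+2)) = (1/2)[1/k - 1/(k+2)]
Telescoping leaves the first two and last two terms:
= (1/2)[1/18 + 1/19 - 1/257 - 1/258]
= 94883/1889721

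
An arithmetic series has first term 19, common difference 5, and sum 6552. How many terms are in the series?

Using S = n/2 × [2a + (n-1)d]
6552 = n/2 × [2(19) + (n-1)(5)]
6552 = n/2 × [38 + 5n - 5]
13104 = n × [33 + 5n]
5n² + (33)n - 13104 = 0
Discriminant: Δ = (33)² - 4(5)(-13104) = 1089 + 262080 = 263169
√Δ = 513
n = [-(33) + √Δ] / (2·5) = (-33 + 513) / 10 = 480 / 10 = 48
(The negative root is discarded since n must be a positive integer.)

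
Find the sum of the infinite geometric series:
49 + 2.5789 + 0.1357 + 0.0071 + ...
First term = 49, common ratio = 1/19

For |r| < 1, S = a / (1 - r)
S = 49 / (1 - (1/19))
S = 49 / (18/19)
S = 931/18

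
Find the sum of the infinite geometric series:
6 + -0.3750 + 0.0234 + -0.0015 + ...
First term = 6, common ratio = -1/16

For |r| < 1, S = a / (1 - r)
S = 6 / (1 - (-1/16))
S = 6 / (17/16)
S = 96/17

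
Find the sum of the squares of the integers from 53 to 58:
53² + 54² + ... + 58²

Use ∑_{k=1}^{n} k² = n(n+1)(2n+1)/6, then subtract the first 52 terms.
∑_{k=1}^{58} k² = 58×59×117/6 = 66729
∑_{k=1}^{52} k² = 52×53×105/6 = 48230
∑_{k=53}^{58} k² = 66729 - 48230 = 18499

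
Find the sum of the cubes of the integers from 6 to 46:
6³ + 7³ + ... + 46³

Use ∑_{k=1}^{n} k³ = [n(n+1)/2]², then subtract the first 5 terms.
∑_{k=1}^{46} k³ = [46×47/2]² = 1081² = 1168561
∑_{k=1}^{5} k³ = [5×6/2]² = 15² = 225
∑_{k=6}^{46} k³ = 1168561 - 225 = 1168336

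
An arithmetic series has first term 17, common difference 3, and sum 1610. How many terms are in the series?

Using S = n/2 × [2a + (n-1)d]
1610 = n/2 × [2(17) + (n-1)(3)]
1610 = n/2 × [34 + 3n - 3]
3220 = n × [31 + 3n]
3n² + (31)n - 3220 = 0
Discriminant: Δ = (31)² - 4(3)(-3220) = 961 + 38640 = 39601
√Δ = 199
n = [-(31) + √Δ] / (2·3) = (-31 + 199) / 6 = 168 / 6 = 28
(The negative root is discarded since n must be a positive integer.)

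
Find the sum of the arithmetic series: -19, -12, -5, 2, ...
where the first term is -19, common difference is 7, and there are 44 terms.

Sₙ = n/2 × (first + last)
Last term = a + (n-1)d = -19 + (44-1)×7 = 282
S_44 = 44/2 × (-19 + 282)
S_44 = 44/2 × 263 = 5786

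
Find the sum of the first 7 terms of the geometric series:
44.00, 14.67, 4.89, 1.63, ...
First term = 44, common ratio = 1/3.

Sₙ = a(1 - rⁿ) / (1 - r)
S_7 = 44(1 - (1/3)^7) / (1 - (1/3))
S_7 = 44(1 - (1/2187)) / (2/3)
S_7 = 48092/729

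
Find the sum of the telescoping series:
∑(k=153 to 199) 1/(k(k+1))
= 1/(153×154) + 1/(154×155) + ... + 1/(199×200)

Partial fractions: 1/(k(k+1)) = 1/k - 1/(k+1)
The series telescopes:
= (1/153 - 1/154) + (1/154 - 1/155) + ... + (1/199 - 1/200)
= 1/153 - 1/200
= 47/30600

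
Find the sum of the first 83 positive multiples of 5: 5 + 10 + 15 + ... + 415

Factor out 5: = 5(1 + 2 + ... + 83) = 5 × n(n+1)/2
= 5 × 83×84/2
= 5 × 3486
= 17430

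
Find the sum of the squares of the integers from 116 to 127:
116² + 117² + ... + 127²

Use ∑_{k=1}^{n} k² = n(n+1)(2n+1)/6, then subtract the first 115 terms.
∑_{k=1}^{127} k² = 127×128×255/6 = 690880
∑_{k=1}^{115} k² = 115×116×231/6 = 513590
∑_{k=116}^{127} k² = 690880 - 513590 = 177290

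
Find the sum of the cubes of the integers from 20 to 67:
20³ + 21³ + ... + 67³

Use ∑_{k=1}^{n} k³ = [n(n+1)/2]², then subtract the first 19 terms.
∑_{k=1}^{67} k³ = [67×68/2]² = 2278² = 5189284
∑_{k=1}^{19} k³ = [19×20/2]² = 190² = 36100
∑_{k=20}^{67} k³ = 5189284 - 36100 = 5153184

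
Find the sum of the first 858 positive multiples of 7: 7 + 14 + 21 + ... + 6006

Factor out 7: = 7(1 + 2 + ... + 858) = 7 × n(n+1)/2
= 7 × 858×859/2
= 7 × 368511
= 2579577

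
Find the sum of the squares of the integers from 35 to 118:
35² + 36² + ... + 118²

Use ∑_{k=1}^{n} k² = n(n+1)(2n+1)/6, then subtract the first 34 terms.
∑_{k=1}^{118} k² = 118×119×237/6 = 554659
∑_{k=1}^{34} k² = 34×35×69/6 = 13685
∑_{k=35}^{118} k² = 554659 - 13685 = 540974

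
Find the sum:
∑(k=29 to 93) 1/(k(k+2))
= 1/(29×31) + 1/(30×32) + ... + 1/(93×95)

Partial fractions: 1/(k(k+2)) = (1/2)[1/k - 1/(k+2)]
Telescoping leaves the first two and last two terms:
= (1/2)[1/29 + 1/30 - 1/94 - 1/95]
= 9061/388455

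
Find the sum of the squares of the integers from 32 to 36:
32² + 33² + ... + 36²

Use ∑_{k=1}^{n} k² = n(n+1)(2n+1)/6, then subtract the first 31 terms.
∑_{k=1}^{36} k² = 36×37×73/6 = 16206
∑_{k=1}^{31} k² = 31×32×63/6 = 10416
∑_{k=32}^{36} k² = 16206 - 10416 = 5790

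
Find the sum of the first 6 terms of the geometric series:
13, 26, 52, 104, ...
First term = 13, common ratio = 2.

Sₙ = a(1 - rⁿ) / (1 - r)
S_6 = 13(1 - 2^6) / (1 - 2)
S_6 = 13(1 - 64) / (-1)
S_6 = 819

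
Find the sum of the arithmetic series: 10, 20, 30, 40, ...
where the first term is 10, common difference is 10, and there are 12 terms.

Sₙ = n/2 × (first + last)
Last term = a + (n-1)d = 10 + (12-1)×10 = 120
S_12 = 12/2 × (10 + 120)
S_12 = 12/2 × 130 = 780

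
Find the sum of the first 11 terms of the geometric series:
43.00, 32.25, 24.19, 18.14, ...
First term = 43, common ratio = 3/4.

Sₙ = a(1 - rⁿ) / (1 - r)
S_11 = 43(1 - (3/4)^11) / (1 - (3/4))
S_11 = 43(1 - (177147/4194304)) / (1/4)
S_11 = 172737751/1048576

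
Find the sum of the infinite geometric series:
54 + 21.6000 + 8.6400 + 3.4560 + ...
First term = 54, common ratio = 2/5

For |r| < 1, S = a / (1 - r)
S = 54 / (1 - (2/5))
S = 54 / (3/5)
S = 90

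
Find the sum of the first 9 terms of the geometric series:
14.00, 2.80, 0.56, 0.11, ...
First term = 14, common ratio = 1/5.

Sₙ = a(1 - rⁿ) / (1 - r)
S_9 = 14(1 - (1/5)^9) / (1 - (1/5))
S_9 = 14(1 - (1/1953125)) / (4/5)
S_9 = 6835934/390625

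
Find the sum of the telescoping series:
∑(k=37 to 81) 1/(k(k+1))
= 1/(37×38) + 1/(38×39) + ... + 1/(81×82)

Partial fractions: 1/(k(k+1)) = 1/k - 1/(k+1)
The series telescopes:
= (1/37 - 1/38) + (1/38 - 1/39) + ... + (1/81 - 1/82)
= 1/37 - 1/82
= 45/3034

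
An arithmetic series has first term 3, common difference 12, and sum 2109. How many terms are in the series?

Using S = n/2 × [2a + (n-1)d]
2109 = n/2 × [2(3) + (n-1)(12)]
2109 = n/2 × [6 + 12n - 12]
4218 = n × [-6 + 12n]
12n² + (-6)n - 4218 = 0
Discriminant: Δ = (-6)² - 4(12)(-4218) = 36 + 202464 = 202500
√Δ = 450
n = [-(-6) + √Δ] / (2·12) = (6 + 450) / 24 = 456 / 24 = 19
(The negative root is discarded since n must be a positive integer.)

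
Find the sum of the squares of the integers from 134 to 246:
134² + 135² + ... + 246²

Use ∑_{k=1}^{n} k² = n(n+1)(2n+1)/6, then subtract the first 133 terms.
∑_{k=1}^{246} k² = 246×247×493/6 = 4992611
∑_{k=1}^{133} k² = 133×134×267/6 = 793079
∑_{k=134}^{246} k² = 4992611 - 793079 = 4199532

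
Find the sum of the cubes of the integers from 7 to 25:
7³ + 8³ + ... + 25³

Use ∑_{k=1}^{n} k³ = [n(n+1)/2]², then subtract the first 6 terms.
∑_{k=1}^{25} k³ = [25×26/2]² = 325² = 105625
∑_{k=1}^{6} k³ = [6×7/2]² = 21² = 441
∑_{k=7}^{25} k³ = 105625 - 441 = 105184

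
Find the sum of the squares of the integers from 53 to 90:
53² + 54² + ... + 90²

Use ∑_{k=1}^{n} k² = n(n+1)(2n+1)/6, then subtract the first 52 terms.
∑_{k=1}^{90} k² = 90×91×181/6 = 247065
∑_{k=1}^{52} k² = 52×53×105/6 = 48230
∑_{k=53}^{90} k² = 247065 - 48230 = 198835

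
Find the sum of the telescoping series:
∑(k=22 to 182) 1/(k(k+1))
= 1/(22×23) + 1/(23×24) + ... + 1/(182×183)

Partial fractions: 1/(k(k+1)) = 1/k - 1/(k+1)
The series telescopes:
= (1/22 - 1/23) + (1/23 - 1/24) + ... + (1/182 - 1/183)
= 1/22 - 1/183
= 161/4026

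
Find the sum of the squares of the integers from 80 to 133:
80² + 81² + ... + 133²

Use ∑_{k=1}^{n} k² = n(n+1)(2n+1)/6, then subtract the first 79 terms.
∑_{k=1}^{133} k² = 133×134×267/6 = 793079
∑_{k=1}^{79} k² = 79×80×159/6 = 167480
∑_{k=80}^{133} k² = 793079 - 167480 = 625599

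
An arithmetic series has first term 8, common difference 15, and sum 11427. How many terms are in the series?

Using S = n/2 × [2a + (n-1)d]
11427 = n/2 × [2(8) + (n-1)(15)]
11427 = n/2 × [16 + 15n - 15]
22854 = n × [1 + 15n]
15n² + (1)n - 22854 = 0
Discriminant: Δ = (1)² - 4(15)(-22854) = 1 + 1371240 = 1371241
√Δ = 1171
n = [-(1) + √Δ] / (2·15) = (-1 + 1171) / 30 = 1170 / 30 = 39
(The negative root is discarded since n must be a positive integer.)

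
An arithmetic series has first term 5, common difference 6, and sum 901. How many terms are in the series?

Using S = n/2 × [2a + (n-1)d]
901 = n/2 × [2(5) + (n-1)(6)]
901 = n/2 × [10 + 6n - 6]
1802 = n × [4 + 6n]
6n² + (4)n - 1802 = 0
Discriminant: Δ = (4)² - 4(6)(-1802) = 16 + 43248 = 43264
√Δ = 208
n = [-(4) + √Δ] / (2·6) = (-4 + 208) / 12 = 204 / 12 = 17
(The negative root is discarded since n must be a positive integer.)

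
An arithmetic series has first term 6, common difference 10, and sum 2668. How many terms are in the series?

Using S = n/2 × [2a + (n-1)d]
2668 = n/2 × [2(6) + (n-1)(10)]
2668 = n/2 × [12 + 10n - 10]
5336 = n × [2 + 10n]
10n² + (2)n - 5336 = 0
Discriminant: Δ = (2)² - 4(10)(-5336) = 4 + 213440 = 213444
√Δ = 462
n = [-(2) + √Δ] / (2·10) = (-2 + 462) / 20 = 460 / 20 = 23
(The negative root is discarded since n must be a positive integer.)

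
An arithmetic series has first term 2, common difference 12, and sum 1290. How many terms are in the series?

Using S = n/2 × [2a + (n-1)d]
1290 = n/2 × [2(2) + (n-1)(12)]
1290 = n/2 × [4 + 12n - 12]
2580 = n × [-8 + 12n]
12n² + (-8)n - 2580 = 0
Discriminant: Δ = (-8)² - 4(12)(-2580) = 64 + 123840 = 123904
√Δ = 352
n = [-(-8) + √Δ] / (2·12) = (8 + 352) / 24 = 360 / 24 = 15
(The negative root is discarded since n must be a positive integer.)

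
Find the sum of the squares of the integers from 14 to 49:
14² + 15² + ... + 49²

Use ∑_{k=1}^{n} k² = n(n+1)(2n+1)/6, then subtract the first 13 terms.
∑_{k=1}^{49} k² = 49×50×99/6 = 40425
∑_{k=1}^{13} k² = 13×14×27/6 = 819
∑_{k=14}^{49} k² = 40425 - 819 = 39606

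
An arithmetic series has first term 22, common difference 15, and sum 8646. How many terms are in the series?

Using S = n/2 × [2a + (n-1)d]
8646 = n/2 × [2(22) + (n-1)(15)]
8646 = n/2 × [44 + 15n - 15]
17292 = n × [29 + 15n]
15n² + (29)n - 17292 = 0
Discriminant: Δ = (29)² - 4(15)(-17292) = 841 + 1037520 = 1038361
√Δ = 1019
n = [-(29) + √Δ] / (2·15) = (-29 + 1019) / 30 = 990 / 30 = 33
(The negative root is discarded since n must be a positive integer.)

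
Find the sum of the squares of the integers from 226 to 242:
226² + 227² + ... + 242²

Use ∑_{k=1}^{n} k² = n(n+1)(2n+1)/6, then subtract the first 225 terms.
∑_{k=1}^{242} k² = 242×243×485/6 = 4753485
∑_{k=1}^{225} k² = 225×226×451/6 = 3822225
∑_{k=226}^{242} k² = 4753485 - 3822225 = 931260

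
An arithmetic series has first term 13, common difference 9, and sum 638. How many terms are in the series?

Using S = n/2 × [2a + (n-1)d]
638 = n/2 × [2(13) + (n-1)(9)]
638 = n/2 × [26 + 9n - 9]
1276 = n × [17 + 9n]
9n² + (17)n - 1276 = 0
Discriminant: Δ = (17)² - 4(9)(-1276) = 289 + 45936 = 46225
√Δ = 215
n = [-(17) + √Δ] / (2·9) = (-17 + 215) / 18 = 198 / 18 = 11
(The negative root is discarded since n must be a positive integer.)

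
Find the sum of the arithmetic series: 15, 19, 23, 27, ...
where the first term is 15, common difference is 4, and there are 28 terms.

Sₙ = n/2 × (first + last)
Last term = a + (n-1)d = 15 + (28-1)×4 = 123
S_28 = 28/2 × (15 + 123)
S_28 = 28/2 × 138 = 1932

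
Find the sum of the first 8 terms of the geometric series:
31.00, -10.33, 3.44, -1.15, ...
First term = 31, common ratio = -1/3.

Sₙ = a(1 - rⁿ) / (1 - r)
S_8 = 31(1 - (-1/3)^8) / (1 - (-1/3))
S_8 = 31(1 - (1/6561)) / (4/3)
S_8 = 50840/2187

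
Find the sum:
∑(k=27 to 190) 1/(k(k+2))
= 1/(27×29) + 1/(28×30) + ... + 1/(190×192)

Partial fractions: 1/(k(k+2)) = (1/2)[1/k - 1/(k+2)]
Telescoping leaves the first two and last two terms:
= (1/2)[1/27 + 1/28 - 1/191 - 1/192]
= 143951/4620672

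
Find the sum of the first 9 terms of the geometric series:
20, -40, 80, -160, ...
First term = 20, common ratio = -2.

Sₙ = a(1 - rⁿ) / (1 - r)
S_9 = 20(1 - (-2)^9) / (1 - (-2))
S_9 = 20(1 - (-512)) / (3)
S_9 = 3420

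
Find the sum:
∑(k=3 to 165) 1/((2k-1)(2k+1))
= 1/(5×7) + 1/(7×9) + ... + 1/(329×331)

Partial fractions: 1/((2k-1)(2k+1)) = (1/2)[1/(2k-1) - 1/(2k+1)]
The series telescopes:
= (1/2)[1/5 - 1/331]
= 163/1655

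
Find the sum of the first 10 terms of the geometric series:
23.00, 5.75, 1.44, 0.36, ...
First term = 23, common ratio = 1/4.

Sₙ = a(1 - rⁿ) / (1 - r)
S_10 = 23(1 - (1/4)^10) / (1 - (1/4))
S_10 = 23(1 - (1/1048576)) / (3/4)
S_10 = 8039075/262144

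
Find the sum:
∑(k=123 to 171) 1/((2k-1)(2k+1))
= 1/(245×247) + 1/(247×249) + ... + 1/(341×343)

Partial fractions: 1/((2k-1)(2k+1)) = (1/2)[1/(2k-1) - 1/(2k+1)]
The series telescopes:
= (1/2)[1/245 - 1/343]
= 1/1715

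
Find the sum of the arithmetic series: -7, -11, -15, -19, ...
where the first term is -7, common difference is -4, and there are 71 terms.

Sₙ = n/2 × (first + last)
Last term = a + (n-1)d = -7 + (71-1)×(-4) = -287
S_71 = 71/2 × (-7 + (-287))
S_71 = 71/2 × (-294) = -10437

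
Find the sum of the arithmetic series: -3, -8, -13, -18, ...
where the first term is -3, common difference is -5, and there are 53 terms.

Sₙ = n/2 × (first + last)
Last term = a + (n-1)d = -3 + (53-1)×(-5) = -263
S_53 = 53/2 × (-3 + (-263))
S_53 = 53/2 × (-266) = -7049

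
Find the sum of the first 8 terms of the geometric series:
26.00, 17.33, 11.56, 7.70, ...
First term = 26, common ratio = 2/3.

Sₙ = a(1 - rⁿ) / (1 - r)
S_8 = 26(1 - (2/3)^8) / (1 - (2/3))
S_8 = 26(1 - (256/6561)) / (1/3)
S_8 = 163930/2187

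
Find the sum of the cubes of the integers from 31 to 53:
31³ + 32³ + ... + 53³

Use ∑_{k=1}^{n} k³ = [n(n+1)/2]², then subtract the first 30 terms.
∑_{k=1}^{53} k³ = [53×54/2]² = 1431² = 2047761
∑_{k=1}^{30} k³ = [30×31/2]² = 465² = 216225
∑_{k=31}^{53} k³ = 2047761 - 216225 = 1831536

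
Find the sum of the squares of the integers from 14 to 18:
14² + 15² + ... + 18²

Use ∑_{k=1}^{n} k² = n(n+1)(2n+1)/6, then subtract the first 13 terms.
∑_{k=1}^{18} k² = 18×19×37/6 = 2109
∑_{k=1}^{13} k² = 13×14×27/6 = 819
∑_{k=14}^{18} k² = 2109 - 819 = 1290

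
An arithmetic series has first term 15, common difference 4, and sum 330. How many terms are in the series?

Using S = n/2 × [2a + (n-1)d]
330 = n/2 × [2(15) + (n-1)(4)]
330 = n/2 × [30 + 4n - 4]
660 = n × [26 + 4n]
4n² + (26)n - 660 = 0
Discriminant: Δ = (26)² - 4(4)(-660) = 676 + 10560 = 11236
√Δ = 106
n = [-(26) + √Δ] / (2·4) = (-26 + 106) / 8 = 80 / 8 = 10
(The negative root is discarded since n must be a positive integer.)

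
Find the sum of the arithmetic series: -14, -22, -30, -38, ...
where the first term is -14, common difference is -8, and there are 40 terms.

Sₙ = n/2 × (first + last)
Last term = a + (n-1)d = -14 + (40-1)×(-8) = -326
S_40 = 40/2 × (-14 + (-326))
S_40 = 40/2 × (-340) = -6800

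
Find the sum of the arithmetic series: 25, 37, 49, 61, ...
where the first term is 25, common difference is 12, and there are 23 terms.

Sₙ = n/2 × (first + last)
Last term = a + (n-1)d = 25 + (23-1)×12 = 289
S_23 = 23/2 × (25 + 289)
S_23 = 23/2 × 314 = 3611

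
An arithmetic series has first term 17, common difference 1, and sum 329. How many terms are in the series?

Using S = n/2 × [2a + (n-1)d]
329 = n/2 × [2(17) + (n-1)(1)]
329 = n/2 × [34 + 1n - 1]
658 = n × [33 + 1n]
1n² + (33)n - 658 = 0
Discriminant: Δ = (33)² - 4(1)(-658) = 1089 + 2632 = 3721
√Δ = 61
n = [-(33) + √Δ] / (2·1) = (-33 + 61) / 2 = 28 / 2 = 14
(The negative root is discarded since n must be a positive integer.)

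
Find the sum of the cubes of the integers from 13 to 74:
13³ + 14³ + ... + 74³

Use ∑_{k=1}^{n} k³ = [n(n+1)/2]², then subtract the first 12 terms.
∑_{k=1}^{74} k³ = [74×75/2]² = 2775² = 7700625
∑_{k=1}^{12} k³ = [12×13/2]² = 78² = 6084
∑_{k=13}^{74} k³ = 7700625 - 6084 = 7694541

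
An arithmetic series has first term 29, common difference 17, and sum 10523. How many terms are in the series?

Using S = n/2 × [2a + (n-1)d]
10523 = n/2 × [2(29) + (n-1)(17)]
10523 = n/2 × [58 + 17n - 17]
21046 = n × [41 + 17n]
17n² + (41)n - 21046 = 0
Discriminant: Δ = (41)² - 4(17)(-21046) = 1681 + 1431128 = 1432809
√Δ = 1197
n = [-(41) + √Δ] / (2·17) = (-41 + 1197) / 34 = 1156 / 34 = 34
(The negative root is discarded since n must be a positive integer.)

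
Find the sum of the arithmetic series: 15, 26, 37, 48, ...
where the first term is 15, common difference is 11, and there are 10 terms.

Sₙ = n/2 × (first + last)
Last term = a + (n-1)d = 15 + (10-1)×11 = 114
S_10 = 10/2 × (15 + 114)
S_10 = 10/2 × 129 = 645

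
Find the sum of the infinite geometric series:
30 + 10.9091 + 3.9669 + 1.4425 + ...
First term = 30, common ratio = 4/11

For |r| < 1, S = a / (1 - r)
S = 30 / (1 - (4/11))
S = 30 / (7/11)
S = 330/7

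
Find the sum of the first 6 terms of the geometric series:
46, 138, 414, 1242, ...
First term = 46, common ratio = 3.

Sₙ = a(1 - rⁿ) / (1 - r)
S_6 = 46(1 - 3^6) / (1 - 3)
S_6 = 46(1 - 729) / (-2)
S_6 = 16744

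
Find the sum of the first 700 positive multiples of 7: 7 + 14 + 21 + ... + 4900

Factor out 7: = 7(1 + 2 + ... + 700) = 7 × n(n+1)/2
= 7 × 700×701/2
= 7 × 245350
= 1717450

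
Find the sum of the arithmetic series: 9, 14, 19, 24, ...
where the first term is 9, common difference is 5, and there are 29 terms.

Sₙ = n/2 × (first + last)
Last term = a + (n-1)d = 9 + (29-1)×5 = 149
S_29 = 29/2 × (9 + 149)
S_29 = 29/2 × 158 = 2291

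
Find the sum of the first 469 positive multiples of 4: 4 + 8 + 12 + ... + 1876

Factor out 4: = 4(1 + 2 + ... + 469) = 4 × n(n+1)/2
= 4 × 469×470/2
= 4 × 110215
= 440860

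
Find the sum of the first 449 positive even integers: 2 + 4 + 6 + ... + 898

Sum of first n even numbers = n(n+1)
= 449×450
= 202050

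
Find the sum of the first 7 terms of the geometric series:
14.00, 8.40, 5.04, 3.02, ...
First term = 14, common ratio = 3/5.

Sₙ = a(1 - rⁿ) / (1 - r)
S_7 = 14(1 - (3/5)^7) / (1 - (3/5))
S_7 = 14(1 - (2187/78125)) / (2/5)
S_7 = 531566/15625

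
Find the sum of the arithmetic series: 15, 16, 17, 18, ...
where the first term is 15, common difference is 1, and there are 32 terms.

Sₙ = n/2 × (first + last)
Last term = a + (n-1)d = 15 + (32-1)×1 = 46
S_32 = 32/2 × (15 + 46)
S_32 = 32/2 × 61 = 976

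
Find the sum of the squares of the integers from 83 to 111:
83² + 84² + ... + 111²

Use ∑_{k=1}^{n} k² = n(n+1)(2n+1)/6, then subtract the first 82 terms.
∑_{k=1}^{111} k² = 111×112×223/6 = 462056
∑_{k=1}^{82} k² = 82×83×165/6 = 187165
∑_{k=83}^{111} k² = 462056 - 187165 = 274891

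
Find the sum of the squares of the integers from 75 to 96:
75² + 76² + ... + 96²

Use ∑_{k=1}^{n} k² = n(n+1)(2n+1)/6, then subtract the first 74 terms.
∑_{k=1}^{96} k² = 96×97×193/6 = 299536
∑_{k=1}^{74} k² = 74×75×149/6 = 137825
∑_{k=75}^{96} k² = 299536 - 137825 = 161711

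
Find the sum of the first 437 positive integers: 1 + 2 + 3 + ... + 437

Formula: ∑k = n(n+1)/2
= 437×438/2
= 191406/2
= 95703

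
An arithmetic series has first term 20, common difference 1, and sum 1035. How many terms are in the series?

Using S = n/2 × [2a + (n-1)d]
1035 = n/2 × [2(20) + (n-1)(1)]
1035 = n/2 × [40 + 1n - 1]
2070 = n × [39 + 1n]
1n² + (39)n - 2070 = 0
Discriminant: Δ = (39)² - 4(1)(-2070) = 1521 + 8280 = 9801
√Δ = 99
n = [-(39) + √Δ] / (2·1) = (-39 + 99) / 2 = 60 / 2 = 30
(The negative root is discarded since n must be a positive integer.)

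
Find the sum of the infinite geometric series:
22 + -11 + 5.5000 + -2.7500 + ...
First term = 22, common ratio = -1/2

For |r| < 1, S = a / (1 - r)
S = 22 / (1 - (-1/2))
S = 22 / (3/2)
S = 44/3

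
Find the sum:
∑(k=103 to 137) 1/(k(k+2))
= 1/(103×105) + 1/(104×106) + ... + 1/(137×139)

Partial fractions: 1/(k(k+2)) = (1/2)[1/k - 1/(k+2)]
Telescoping leaves the first two and last two terms:
= (1/2)[1/103 + 1/104 - 1/138 - 1/139]
= 501725/205477584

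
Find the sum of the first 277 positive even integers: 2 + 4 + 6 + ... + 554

Sum of first n even numbers = n(n+1)
= 277×278
= 77006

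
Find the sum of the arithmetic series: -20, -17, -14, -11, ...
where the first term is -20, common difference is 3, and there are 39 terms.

Sₙ = n/2 × (first + last)
Last term = a + (n-1)d = -20 + (39-1)×3 = 94
S_39 = 39/2 × (-20 + 94)
S_39 = 39/2 × 74 = 1443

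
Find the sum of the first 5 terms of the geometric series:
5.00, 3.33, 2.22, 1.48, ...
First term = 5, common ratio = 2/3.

Sₙ = a(1 - rⁿ) / (1 - r)
S_5 = 5(1 - (2/3)^5) / (1 - (2/3))
S_5 = 5(1 - (32/243)) / (1/3)
S_5 = 1055/81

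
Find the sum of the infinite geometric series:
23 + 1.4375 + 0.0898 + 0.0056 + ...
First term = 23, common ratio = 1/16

For |r| < 1, S = a / (1 - r)
S = 23 / (1 - (1/16))
S = 23 / (15/16)
S = 368/15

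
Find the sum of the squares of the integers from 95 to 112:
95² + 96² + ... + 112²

Use ∑_{k=1}^{n} k² = n(n+1)(2n+1)/6, then subtract the first 94 terms.
∑_{k=1}^{112} k² = 112×113×225/6 = 474600
∑_{k=1}^{94} k² = 94×95×189/6 = 281295
∑_{k=95}^{112} k² = 474600 - 281295 = 193305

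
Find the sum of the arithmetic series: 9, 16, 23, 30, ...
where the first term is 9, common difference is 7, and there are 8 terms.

Sₙ = n/2 × (first + last)
Last term = a + (n-1)d = 9 + (8-1)×7 = 58
S_8 = 8/2 × (9 + 58)
S_8 = 8/2 × 67 = 268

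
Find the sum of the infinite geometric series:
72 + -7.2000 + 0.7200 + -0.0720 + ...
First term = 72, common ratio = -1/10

For |r| < 1, S = a / (1 - r)
S = 72 / (1 - (-1/10))
S = 72 / (11/10)
S = 720/11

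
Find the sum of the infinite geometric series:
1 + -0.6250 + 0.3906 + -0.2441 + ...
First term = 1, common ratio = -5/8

For |r| < 1, S = a / (1 - r)
S = 1 / (1 - (-5/8))
S = 1 / (13/8)
S = 8/13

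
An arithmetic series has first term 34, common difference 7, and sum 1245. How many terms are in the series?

Using S = n/2 × [2a + (n-1)d]
1245 = n/2 × [2(34) + (n-1)(7)]
1245 = n/2 × [68 + 7n - 7]
2490 = n × [61 + 7n]
7n² + (61)n - 2490 = 0
Discriminant: Δ = (61)² - 4(7)(-2490) = 3721 + 69720 = 73441
√Δ = 271
n = [-(61) + √Δ] / (2·7) = (-61 + 271) / 14 = 210 / 14 = 15
(The negative root is discarded since n must be a positive integer.)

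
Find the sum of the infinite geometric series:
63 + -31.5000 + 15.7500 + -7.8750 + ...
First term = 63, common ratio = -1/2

For |r| < 1, S = a / (1 - r)
S = 63 / (1 - (-1/2))
S = 63 / (3/2)
S = 42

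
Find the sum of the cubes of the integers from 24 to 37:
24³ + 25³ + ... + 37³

Use ∑_{k=1}^{n} k³ = [n(n+1)/2]², then subtract the first 23 terms.
∑_{k=1}^{37} k³ = [37×38/2]² = 703² = 494209
∑_{k=1}^{23} k³ = [23×24/2]² = 276² = 76176
∑_{k=24}^{37} k³ = 494209 - 76176 = 418033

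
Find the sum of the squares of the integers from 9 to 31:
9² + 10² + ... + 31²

Use ∑_{k=1}^{n} k² = n(n+1)(2n+1)/6, then subtract the first 8 terms.
∑_{k=1}^{31} k² = 31×32×63/6 = 10416
∑_{k=1}^{8} k² = 8×9×17/6 = 204
∑_{k=9}^{31} k² = 10416 - 204 = 10212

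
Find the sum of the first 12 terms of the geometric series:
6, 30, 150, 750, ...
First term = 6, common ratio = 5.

Sₙ = a(1 - rⁿ) / (1 - r)
S_12 = 6(1 - 5^12) / (1 - 5)
S_12 = 6(1 - 244140625) / (-4)
S_12 = 366210936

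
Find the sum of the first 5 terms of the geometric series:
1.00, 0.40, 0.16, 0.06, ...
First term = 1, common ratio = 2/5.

Sₙ = a(1 - rⁿ) / (1 - r)
S_5 = 1(1 - (2/5)^5) / (1 - (2/5))
S_5 = 1(1 - (32/3125)) / (3/5)
S_5 = 1031/625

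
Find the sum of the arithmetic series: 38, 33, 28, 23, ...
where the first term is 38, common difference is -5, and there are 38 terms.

Sₙ = n/2 × (first + last)
Last term = a + (n-1)d = 38 + (38-1)×(-5) = -147
S_38 = 38/2 × (38 + (-147))
S_38 = 38/2 × (-109) = -2071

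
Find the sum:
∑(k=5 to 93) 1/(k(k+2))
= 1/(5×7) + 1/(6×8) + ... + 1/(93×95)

Partial fractions: 1/(k(k+2)) = (1/2)[1/k - 1/(k+2)]
Telescoping leaves the first two and last two terms:
= (1/2)[1/5 + 1/6 - 1/94 - 1/95]
= 2314/13395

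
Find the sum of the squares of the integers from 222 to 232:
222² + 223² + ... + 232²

Use ∑_{k=1}^{n} k² = n(n+1)(2n+1)/6, then subtract the first 221 terms.
∑_{k=1}^{232} k² = 232×233×465/6 = 4189340
∑_{k=1}^{221} k² = 221×222×443/6 = 3622411
∑_{k=222}^{232} k² = 4189340 - 3622411 = 566929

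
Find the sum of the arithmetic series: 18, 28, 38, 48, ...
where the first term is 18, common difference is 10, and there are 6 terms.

Sₙ = n/2 × (first + last)
Last term = a + (n-1)d = 18 + (6-1)×10 = 68
S_6 = 6/2 × (18 + 68)
S_6 = 6/2 × 86 = 258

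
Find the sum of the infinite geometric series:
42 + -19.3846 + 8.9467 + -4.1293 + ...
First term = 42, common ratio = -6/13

For |r| < 1, S = a / (1 - r)
S = 42 / (1 - (-6/13))
S = 42 / (19/13)
S = 546/19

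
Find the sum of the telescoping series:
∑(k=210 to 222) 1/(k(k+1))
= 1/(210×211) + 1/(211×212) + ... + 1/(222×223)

Partial fractions: 1/(k(k+1)) = 1/k - 1/(k+1)
The series telescopes:
= (1/210 - 1/211) + (1/211 - 1/212) + ... + (1/222 - 1/223)
= 1/210 - 1/223
= 13/46830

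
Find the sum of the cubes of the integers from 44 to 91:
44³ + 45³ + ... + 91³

Use ∑_{k=1}^{n} k³ = [n(n+1)/2]², then subtract the first 43 terms.
∑_{k=1}^{91} k³ = [91×92/2]² = 4186² = 17522596
∑_{k=1}^{43} k³ = [43×44/2]² = 946² = 894916
∑_{k=44}^{91} k³ = 17522596 - 894916 = 16627680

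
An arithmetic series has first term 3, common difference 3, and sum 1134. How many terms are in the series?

Using S = n/2 × [2a + (n-1)d]
1134 = n/2 × [2(3) + (n-1)(3)]
1134 = n/2 × [6 + 3n - 3]
2268 = n × [3 + 3n]
3n² + (3)n - 2268 = 0
Discriminant: Δ = (3)² - 4(3)(-2268) = 9 + 27216 = 27225
√Δ = 165
n = [-(3) + √Δ] / (2·3) = (-3 + 165) / 6 = 162 / 6 = 27
(The negative root is discarded since n must be a positive integer.)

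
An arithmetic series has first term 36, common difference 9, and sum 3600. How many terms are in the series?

Using S = n/2 × [2a + (n-1)d]
3600 = n/2 × [2(36) + (n-1)(9)]
3600 = n/2 × [72 + 9n - 9]
7200 = n × [63 + 9n]
9n² + (63)n - 7200 = 0
Discriminant: Δ = (63)² - 4(9)(-7200) = 3969 + 259200 = 263169
√Δ = 513
n = [-(63) + √Δ] / (2·9) = (-63 + 513) / 18 = 450 / 18 = 25
(The negative root is discarded since n must be a positive integer.)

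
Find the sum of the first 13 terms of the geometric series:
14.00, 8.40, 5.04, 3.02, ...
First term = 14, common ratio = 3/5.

Sₙ = a(1 - rⁿ) / (1 - r)
S_13 = 14(1 - (3/5)^13) / (1 - (3/5))
S_13 = 14(1 - (1594323/1220703125)) / (2/5)
S_13 = 8533761614/244140625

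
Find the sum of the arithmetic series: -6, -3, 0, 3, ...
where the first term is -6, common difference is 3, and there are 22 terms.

Sₙ = n/2 × (first + last)
Last term = a + (n-1)d = -6 + (22-1)×3 = 57
S_22 = 22/2 × (-6 + 57)
S_22 = 22/2 × 51 = 561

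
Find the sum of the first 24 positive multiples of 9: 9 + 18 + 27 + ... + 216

Factor out 9: = 9(1 + 2 + ... + 24) = 9 × n(n+1)/2
= 9 × 24×25/2
= 9 × 300
= 2700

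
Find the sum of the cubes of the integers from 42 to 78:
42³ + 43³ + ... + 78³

Use ∑_{k=1}^{n} k³ = [n(n+1)/2]², then subtract the first 41 terms.
∑_{k=1}^{78} k³ = [78×79/2]² = 3081² = 9492561
∑_{k=1}^{41} k³ = [41×42/2]² = 861² = 741321
∑_{k=42}^{78} k³ = 9492561 - 741321 = 8751240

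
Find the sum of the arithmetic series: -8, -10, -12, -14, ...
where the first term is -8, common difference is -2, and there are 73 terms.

Sₙ = n/2 × (first + last)
Last term = a + (n-1)d = -8 + (73-1)×(-2) = -152
S_73 = 73/2 × (-8 + (-152))
S_73 = 73/2 × (-160) = -5840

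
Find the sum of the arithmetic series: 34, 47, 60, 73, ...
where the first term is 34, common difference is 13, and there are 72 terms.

Sₙ = n/2 × (first + last)
Last term = a + (n-1)d = 34 + (72-1)×13 = 957
S_72 = 72/2 × (34 + 957)
S_72 = 72/2 × 991 = 35676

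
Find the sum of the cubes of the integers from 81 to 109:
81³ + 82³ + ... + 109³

Use ∑_{k=1}^{n} k³ = [n(n+1)/2]², then subtract the first 80 terms.
∑_{k=1}^{109} k³ = [109×110/2]² = 5995² = 35940025
∑_{k=1}^{80} k³ = [80×81/2]² = 3240² = 10497600
∑_{k=81}^{109} k³ = 35940025 - 10497600 = 25442425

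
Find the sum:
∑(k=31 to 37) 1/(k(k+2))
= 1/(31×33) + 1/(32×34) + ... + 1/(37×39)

Partial fractions: 1/(k(k+2)) = (1/2)[1/k - 1/(k+2)]
Telescoping leaves the first two and last two terms:
= (1/2)[1/31 + 1/32 - 1/38 - 1/39]
= 8491/1470144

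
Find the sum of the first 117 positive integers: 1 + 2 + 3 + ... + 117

Formula: ∑k = n(n+1)/2
= 117×118/2
= 13806/2
= 6903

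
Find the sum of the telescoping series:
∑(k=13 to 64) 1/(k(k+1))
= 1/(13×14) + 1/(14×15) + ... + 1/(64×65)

Partial fractions: 1/(k(k+1)) = 1/k - 1/(k+1)
The series telescopes:
= (1/13 - 1/14) + (1/14 - 1/15) + ... + (1/64 - 1/65)
= 1/13 - 1/65
= 4/65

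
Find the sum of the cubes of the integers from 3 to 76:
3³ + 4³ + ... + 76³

Use ∑_{k=1}^{n} k³ = [n(n+1)/2]², then subtract the first 2 terms.
∑_{k=1}^{76} k³ = [76×77/2]² = 2926² = 8561476
∑_{k=1}^{2} k³ = [2×3/2]² = 3² = 9
∑_{k=3}^{76} k³ = 8561476 - 9 = 8561467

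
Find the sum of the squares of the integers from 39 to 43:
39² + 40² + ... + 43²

Use ∑_{k=1}^{n} k² = n(n+1)(2n+1)/6, then subtract the first 38 terms.
∑_{k=1}^{43} k² = 43×44×87/6 = 27434
∑_{k=1}^{38} k² = 38×39×77/6 = 19019
∑_{k=39}^{43} k² = 27434 - 19019 = 8415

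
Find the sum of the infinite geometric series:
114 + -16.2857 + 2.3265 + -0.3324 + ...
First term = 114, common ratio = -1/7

For |r| < 1, S = a / (1 - r)
S = 114 / (1 - (-1/7))
S = 114 / (8/7)
S = 399/4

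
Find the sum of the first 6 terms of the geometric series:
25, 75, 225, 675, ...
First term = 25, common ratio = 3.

Sₙ = a(1 - rⁿ) / (1 - r)
S_6 = 25(1 - 3^6) / (1 - 3)
S_6 = 25(1 - 729) / (-2)
S_6 = 9100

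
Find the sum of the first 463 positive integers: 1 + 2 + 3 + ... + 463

Formula: ∑k = n(n+1)/2
= 463×464/2
= 214832/2
= 107416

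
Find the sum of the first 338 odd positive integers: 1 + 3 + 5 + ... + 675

Sum of first n odd numbers = n²
= 338²
= 114244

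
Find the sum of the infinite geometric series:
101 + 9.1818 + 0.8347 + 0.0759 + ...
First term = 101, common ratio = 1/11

For |r| < 1, S = a / (1 - r)
S = 101 / (1 - (1/11))
S = 101 / (10/11)
S = 1111/10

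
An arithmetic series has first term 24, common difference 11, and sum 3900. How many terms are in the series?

Using S = n/2 × [2a + (n-1)d]
3900 = n/2 × [2(24) + (n-1)(11)]
3900 = n/2 × [48 + 11n - 11]
7800 = n × [37 + 11n]
11n² + (37)n - 7800 = 0
Discriminant: Δ = (37)² - 4(11)(-7800) = 1369 + 343200 = 344569
√Δ = 587
n = [-(37) + √Δ] / (2·11) = (-37 + 587) / 22 = 550 / 22 = 25
(The negative root is discarded since n must be a positive integer.)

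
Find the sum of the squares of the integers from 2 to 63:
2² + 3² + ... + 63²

Use ∑_{k=1}^{n} k² = n(n+1)(2n+1)/6, then subtract the first 1 terms.
∑_{k=1}^{63} k² = 63×64×127/6 = 85344
∑_{k=1}^{1} k² = 1×2×3/6 = 1
∑_{k=2}^{63} k² = 85344 - 1 = 85343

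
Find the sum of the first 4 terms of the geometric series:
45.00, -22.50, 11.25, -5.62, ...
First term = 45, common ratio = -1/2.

Sₙ = a(1 - rⁿ) / (1 - r)
S_4 = 45(1 - (-1/2)^4) / (1 - (-1/2))
S_4 = 45(1 - (1/16)) / (3/2)
S_4 = 225/8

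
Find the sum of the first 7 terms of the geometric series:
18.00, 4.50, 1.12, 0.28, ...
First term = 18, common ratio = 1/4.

Sₙ = a(1 - rⁿ) / (1 - r)
S_7 = 18(1 - (1/4)^7) / (1 - (1/4))
S_7 = 18(1 - (1/16384)) / (3/4)
S_7 = 49149/2048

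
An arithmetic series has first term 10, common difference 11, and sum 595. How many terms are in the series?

Using S = n/2 × [2a + (n-1)d]
595 = n/2 × [2(10) + (n-1)(11)]
595 = n/2 × [20 + 11n - 11]
1190 = n × [9 + 11n]
11n² + (9)n - 1190 = 0
Discriminant: Δ = (9)² - 4(11)(-1190) = 81 + 52360 = 52441
√Δ = 229
n = [-(9) + √Δ] / (2·11) = (-9 + 229) / 22 = 220 / 22 = 10
(The negative root is discarded since n must be a positive integer.)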